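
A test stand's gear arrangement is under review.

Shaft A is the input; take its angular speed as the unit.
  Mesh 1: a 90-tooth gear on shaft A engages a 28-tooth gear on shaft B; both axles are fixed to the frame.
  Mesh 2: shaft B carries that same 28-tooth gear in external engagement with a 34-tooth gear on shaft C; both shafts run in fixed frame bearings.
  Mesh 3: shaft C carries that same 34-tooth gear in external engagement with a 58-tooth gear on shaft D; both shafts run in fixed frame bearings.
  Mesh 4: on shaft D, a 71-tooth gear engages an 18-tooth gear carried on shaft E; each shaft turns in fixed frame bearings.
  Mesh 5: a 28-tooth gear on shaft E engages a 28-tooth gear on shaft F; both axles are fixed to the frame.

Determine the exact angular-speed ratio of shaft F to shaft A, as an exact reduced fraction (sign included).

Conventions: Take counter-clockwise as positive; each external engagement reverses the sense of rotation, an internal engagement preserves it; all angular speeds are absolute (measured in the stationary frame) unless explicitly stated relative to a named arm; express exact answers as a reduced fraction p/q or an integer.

class = fixed-axis compound train [5 meshes; 5 ratios multiply, 5 sense flips]
mesh 1 [90T→28T]: running ratio 45/14, sense −
mesh 2 [28T→34T]: running ratio 45/17, sense +
mesh 3 [34T→58T]: running ratio 45/29, sense −
mesh 4 [71T→18T]: running ratio 355/58, sense +
mesh 5 [28T→28T]: running ratio 355/58, sense −
ω_out/ω_in = -355/58

-355/58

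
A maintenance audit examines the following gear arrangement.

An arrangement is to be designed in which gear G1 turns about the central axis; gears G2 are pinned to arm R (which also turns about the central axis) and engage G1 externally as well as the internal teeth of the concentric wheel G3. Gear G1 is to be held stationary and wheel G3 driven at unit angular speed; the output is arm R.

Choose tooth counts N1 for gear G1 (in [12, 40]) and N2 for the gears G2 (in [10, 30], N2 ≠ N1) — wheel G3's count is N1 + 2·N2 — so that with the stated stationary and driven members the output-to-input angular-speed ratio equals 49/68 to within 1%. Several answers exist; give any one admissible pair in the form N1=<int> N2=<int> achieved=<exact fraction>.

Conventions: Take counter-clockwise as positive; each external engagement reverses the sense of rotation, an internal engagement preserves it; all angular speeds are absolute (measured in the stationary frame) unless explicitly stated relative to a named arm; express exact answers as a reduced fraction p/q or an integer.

N1=19 N2=15 achieved=49/68

class = planetary set [ratio 49/68 wanted; Willis about the carrier]
Willis with ω_sun = 0: ω_arm/ω_ring = N3/(N1+N3); set equal to 49/68  ⇒  N3/N1 = (49/68)/(1 − 49/68) = 49/19
N3 = N1 + 2·N2  ⇒  N2/N1 = (N3/N1 − 1)/2 = (49/19 − 1)/2 = 15/19
smallest multiple with N1 ≥ 12 and N2 ≥ 10: k = 1  ⇒  N1 = 1·19 = 19, N2 = 1·15 = 15 (N1 ≤ 40, N2 ≤ 30, N2 ≠ N1 ✓), N3 = 19 + 2·15 = 49
check: N3/(N1+N3) with N1 = 19, N3 = 49 gives 49/68; |achieved − target| = 0 ≤ 49/6800 ✓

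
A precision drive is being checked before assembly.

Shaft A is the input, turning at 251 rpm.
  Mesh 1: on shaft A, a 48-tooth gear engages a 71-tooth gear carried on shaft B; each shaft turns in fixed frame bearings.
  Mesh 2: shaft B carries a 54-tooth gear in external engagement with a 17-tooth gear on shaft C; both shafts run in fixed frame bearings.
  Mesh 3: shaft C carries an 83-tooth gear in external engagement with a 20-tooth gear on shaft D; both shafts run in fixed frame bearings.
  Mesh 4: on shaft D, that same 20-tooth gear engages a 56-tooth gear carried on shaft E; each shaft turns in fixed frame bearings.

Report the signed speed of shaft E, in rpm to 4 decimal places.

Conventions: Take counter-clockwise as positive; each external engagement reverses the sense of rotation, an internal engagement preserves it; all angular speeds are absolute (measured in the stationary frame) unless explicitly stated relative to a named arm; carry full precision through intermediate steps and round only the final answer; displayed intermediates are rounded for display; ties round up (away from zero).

class = fixed-axis compound train [4 meshes; 4 ratios multiply, 4 sense flips]
mesh 1 [48T→71T]: ω = 251.0000×48/71 = 169.6901 rpm, sense flips to −
mesh 2 [54T→17T]: ω = 169.6901×54/17 = 539.0157 rpm, sense flips to +
mesh 3 [83T→20T]: ω = 539.0157×83/20 = 2236.9153 rpm, sense flips to −
mesh 4 [20T→56T]: ω = 2236.9153×20/56 = 798.8983 rpm, sense flips to +
signed output speed = +798.8983 rpm

+798.8983 rpm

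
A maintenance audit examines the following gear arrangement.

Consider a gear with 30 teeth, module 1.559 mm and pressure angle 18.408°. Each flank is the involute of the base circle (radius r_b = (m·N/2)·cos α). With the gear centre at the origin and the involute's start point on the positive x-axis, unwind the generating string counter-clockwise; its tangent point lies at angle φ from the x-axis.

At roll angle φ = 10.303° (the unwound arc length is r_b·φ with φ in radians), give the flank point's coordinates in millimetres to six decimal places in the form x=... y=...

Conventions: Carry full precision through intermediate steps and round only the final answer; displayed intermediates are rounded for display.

single-mesh involute tooth geometry (30T wheel at module 1.559)
pitch radius r_p = m·N/2 = 1.559·30/2 = 23.385000
base radius r_b = r_p·cos α = 23.385000·cos 18.408° = 22.188435
roll angle φ = 10.303° = 0.17982127 rad
x = r_b·(cos φ + φ·sin φ) = 22.544279
y = r_b·(sin φ − φ·cos φ) = 0.042867

x=22.544279 y=0.042867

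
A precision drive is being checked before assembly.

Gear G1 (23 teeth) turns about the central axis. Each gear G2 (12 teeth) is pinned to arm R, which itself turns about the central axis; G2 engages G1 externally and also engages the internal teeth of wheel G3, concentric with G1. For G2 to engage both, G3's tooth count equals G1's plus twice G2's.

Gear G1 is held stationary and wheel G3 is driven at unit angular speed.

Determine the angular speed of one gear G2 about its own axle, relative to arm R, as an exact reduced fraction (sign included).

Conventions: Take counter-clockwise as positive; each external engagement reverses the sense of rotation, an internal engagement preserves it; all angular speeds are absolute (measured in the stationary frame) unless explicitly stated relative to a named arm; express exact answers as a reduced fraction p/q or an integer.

1081/840

topology: planetary set — G1 23T / G2 12T / G3 47T, arm = carrier (Willis)
ring teeth: 23 + 2·12 = 47
23(ω_sun−ω_arm) = −47(ω_ring−ω_arm),  ω_sun = 0, ω_ring = 1
23(0−ω_arm) = −47(1−ω_arm)  ⇒  70·ω_arm = 47  ⇒  ω_arm = 47/70
sun–planet mesh: 23·(0−47/70) = −12·(ω_p−ω_arm)  ⇒  ω_p−ω_arm = 1081/840
exact speed ratio = 1081/840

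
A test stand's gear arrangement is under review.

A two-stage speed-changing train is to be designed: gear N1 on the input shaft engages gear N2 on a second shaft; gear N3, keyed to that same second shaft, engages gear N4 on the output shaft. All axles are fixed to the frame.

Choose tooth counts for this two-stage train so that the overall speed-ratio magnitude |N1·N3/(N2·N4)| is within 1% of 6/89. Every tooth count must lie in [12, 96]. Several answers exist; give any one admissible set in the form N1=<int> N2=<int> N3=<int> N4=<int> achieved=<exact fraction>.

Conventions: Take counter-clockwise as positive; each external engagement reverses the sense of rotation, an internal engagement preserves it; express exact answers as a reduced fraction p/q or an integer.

N1=12 N2=24 N3=12 N4=89 achieved=6/89

topology: fixed-axis compound train — 2 stages, target 6/89
target = 6/89 in lowest terms: an exact hit needs N1·N3 = k·6 and N2·N4 = k·89 for one integer k, every count in [12, 96]; additionally prefer no 1:1 stage (N1 ≠ N2, N3 ≠ N4)
k = 1…23: no 1:1-free in-range split of k·6 and k·89 into factor pairs; take k = 24
k = 24: N1·N3 = 144 = 12·12, N2·N4 = 2136 = 24·89
achieved = 12·12/(24·89) = 6/89; |achieved − target| = 0 ≤ 3/4450 ✓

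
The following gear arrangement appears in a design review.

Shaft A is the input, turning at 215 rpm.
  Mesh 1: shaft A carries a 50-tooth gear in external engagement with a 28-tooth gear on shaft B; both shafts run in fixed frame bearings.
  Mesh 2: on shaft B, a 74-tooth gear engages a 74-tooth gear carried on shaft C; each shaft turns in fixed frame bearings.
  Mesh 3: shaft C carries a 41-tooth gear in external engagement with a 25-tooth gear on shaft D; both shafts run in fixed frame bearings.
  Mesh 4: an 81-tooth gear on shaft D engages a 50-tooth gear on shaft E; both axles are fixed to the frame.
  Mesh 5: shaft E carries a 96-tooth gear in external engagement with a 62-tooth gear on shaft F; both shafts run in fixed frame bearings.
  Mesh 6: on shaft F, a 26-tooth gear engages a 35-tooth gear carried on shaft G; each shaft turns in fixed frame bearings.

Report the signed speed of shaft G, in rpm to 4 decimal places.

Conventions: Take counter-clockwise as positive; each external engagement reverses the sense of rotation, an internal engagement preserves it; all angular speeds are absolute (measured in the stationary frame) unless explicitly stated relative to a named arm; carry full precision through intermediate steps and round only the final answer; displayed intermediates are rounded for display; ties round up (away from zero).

+1173.2597 rpm

recognized (7 fixed axles, 6 meshes): fixed-axis compound train
mesh 1 [50T→28T]: ω = 215.0000×50/28 = 383.9286 rpm, sense flips to −
mesh 2 [74T→74T]: ω = 383.9286×74/74 = 383.9286 rpm, sense flips to +
mesh 3 [41T→25T]: ω = 383.9286×41/25 = 629.6429 rpm, sense flips to −
mesh 4 [81T→50T]: ω = 629.6429×81/50 = 1020.0214 rpm, sense flips to +
mesh 5 [96T→62T]: ω = 1020.0214×96/62 = 1579.3880 rpm, sense flips to −
mesh 6 [26T→35T]: ω = 1579.3880×26/35 = 1173.2597 rpm, sense flips to +
signed output speed = +1173.2597 rpm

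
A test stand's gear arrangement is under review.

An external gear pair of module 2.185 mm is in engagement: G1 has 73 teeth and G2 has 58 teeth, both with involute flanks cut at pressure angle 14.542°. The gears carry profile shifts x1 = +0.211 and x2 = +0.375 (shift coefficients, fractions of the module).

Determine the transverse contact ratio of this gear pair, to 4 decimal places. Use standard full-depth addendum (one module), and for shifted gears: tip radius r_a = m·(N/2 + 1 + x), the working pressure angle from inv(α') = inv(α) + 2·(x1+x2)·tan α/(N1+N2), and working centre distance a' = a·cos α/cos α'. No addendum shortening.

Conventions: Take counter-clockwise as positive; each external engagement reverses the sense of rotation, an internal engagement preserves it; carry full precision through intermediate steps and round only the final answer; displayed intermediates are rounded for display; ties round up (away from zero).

2.0598

class = single-mesh tooth geometry [involute pair 73T × 58T, m = 2.185]
base radii: r_b1 = 77.197536, r_b2 = 61.335029
tip radii: r_a1 = 82.398535, r_a2 = 66.369375
inv(α') = inv(14.542°) + 2·(+0.211+0.375)·tan α/(73+58) = 0.00791476  ⇒  α' = 16.28857°
a' = a·cos α / cos α' = 143.1175·cos 14.542°/cos 16.28857° = 144.325616
action lengths: √(r_a1²−r_b1²) = 28.810744, √(r_a2²−r_b2²) = 25.355634
base pitch p_b = π·m·cos α = 6.644472
CR = (28.810744 + 25.355634 − 144.325616·sin 16.28857°)/6.644472 = 2.059849
contact ratio ≈ 2.0598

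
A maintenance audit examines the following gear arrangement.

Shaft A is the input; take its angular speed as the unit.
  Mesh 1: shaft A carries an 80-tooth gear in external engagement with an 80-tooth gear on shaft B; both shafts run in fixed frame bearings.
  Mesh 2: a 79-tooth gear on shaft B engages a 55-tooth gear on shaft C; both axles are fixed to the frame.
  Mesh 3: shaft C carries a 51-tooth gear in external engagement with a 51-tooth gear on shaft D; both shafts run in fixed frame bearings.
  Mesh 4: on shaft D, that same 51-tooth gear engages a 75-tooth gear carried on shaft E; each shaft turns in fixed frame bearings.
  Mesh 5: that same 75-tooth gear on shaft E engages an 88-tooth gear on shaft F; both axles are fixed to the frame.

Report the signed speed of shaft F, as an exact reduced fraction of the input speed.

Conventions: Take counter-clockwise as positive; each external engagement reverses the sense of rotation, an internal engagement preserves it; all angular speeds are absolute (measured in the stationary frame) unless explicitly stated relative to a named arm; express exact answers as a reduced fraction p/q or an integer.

-4029/4840

5-mesh fixed-axis compound train (all bearings frame-fixed)
mesh 1 [80T→80T]: |ω|/ω_in = 1×80/80 = 1, sense flips to −
mesh 2 [79T→55T]: |ω|/ω_in = 1×79/55 = 79/55, sense flips to +
mesh 3 [51T→51T]: |ω|/ω_in = (79/55)×51/51 = 79/55, sense flips to −
mesh 4 [51T→75T]: |ω|/ω_in = (79/55)×51/75 = 1343/1375, sense flips to +
mesh 5 [75T→88T]: |ω|/ω_in = (1343/1375)×75/88 = 4029/4840, sense flips to −
signed output speed (× input speed) = -4029/4840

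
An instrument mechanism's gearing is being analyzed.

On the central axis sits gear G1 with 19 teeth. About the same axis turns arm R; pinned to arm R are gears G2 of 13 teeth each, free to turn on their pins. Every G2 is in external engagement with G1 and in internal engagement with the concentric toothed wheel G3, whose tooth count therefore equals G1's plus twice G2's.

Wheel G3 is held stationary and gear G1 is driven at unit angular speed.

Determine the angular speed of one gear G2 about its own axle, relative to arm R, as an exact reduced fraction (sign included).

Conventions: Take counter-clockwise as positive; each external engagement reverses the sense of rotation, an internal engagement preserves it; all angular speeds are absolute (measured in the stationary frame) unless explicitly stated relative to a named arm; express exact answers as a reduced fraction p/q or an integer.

-855/832

planetary set (19T centre, 13T on arm, 45T internal) — Willis relation
ring teeth: 19 + 2·13 = 45
19(ω_sun−ω_arm) = −45(ω_ring−ω_arm),  ω_ring = 0, ω_sun = 1
19(1−ω_arm) = −45(0−ω_arm)  ⇒  64·ω_arm = 19  ⇒  ω_arm = 19/64
sun–planet mesh: 19·(1−19/64) = −13·(ω_p−ω_arm)  ⇒  ω_p−ω_arm = -855/832
exact speed ratio = -855/832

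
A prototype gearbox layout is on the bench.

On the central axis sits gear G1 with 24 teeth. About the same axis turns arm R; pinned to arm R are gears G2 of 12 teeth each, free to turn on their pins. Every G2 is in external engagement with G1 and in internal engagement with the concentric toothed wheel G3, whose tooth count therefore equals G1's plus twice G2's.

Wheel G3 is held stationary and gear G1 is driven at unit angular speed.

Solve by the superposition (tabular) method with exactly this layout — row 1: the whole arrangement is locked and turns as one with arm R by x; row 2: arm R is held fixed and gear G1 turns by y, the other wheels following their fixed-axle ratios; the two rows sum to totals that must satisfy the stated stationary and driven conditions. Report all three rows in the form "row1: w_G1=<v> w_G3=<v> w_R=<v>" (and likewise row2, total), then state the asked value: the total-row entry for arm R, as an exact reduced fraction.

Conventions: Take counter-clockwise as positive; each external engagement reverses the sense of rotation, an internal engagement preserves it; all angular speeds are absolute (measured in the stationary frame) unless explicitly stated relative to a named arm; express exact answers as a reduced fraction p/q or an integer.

row1: w_G1=1/3 w_G3=1/3 w_R=1/3
row2: w_G1=2/3 w_G3=-1/3 w_R=0
total: w_G1=1 w_G3=0 w_R=1/3
asked value: 1/3

recognized (axles ride arm R): planetary set, 24/12/48 teeth
superposition row 1 [locked train]: every member turns x
row 2: sun turns y, ring = −(24/48)·y, arm 0
boundary: total ω_ring = x − (24/48)·y = 0 and total ω_sun = x + y = 1  ⇒  y = 2/3, x = 1/3
row 2 ring = −(24/48)·2/3 = -1/3
totals (row 1 + row 2): sun 1/3 + 2/3 = 1, ring 1/3 + (-1/3) = 0, arm 1/3 + 0 = 1/3
asked cell (total, arm) = 1/3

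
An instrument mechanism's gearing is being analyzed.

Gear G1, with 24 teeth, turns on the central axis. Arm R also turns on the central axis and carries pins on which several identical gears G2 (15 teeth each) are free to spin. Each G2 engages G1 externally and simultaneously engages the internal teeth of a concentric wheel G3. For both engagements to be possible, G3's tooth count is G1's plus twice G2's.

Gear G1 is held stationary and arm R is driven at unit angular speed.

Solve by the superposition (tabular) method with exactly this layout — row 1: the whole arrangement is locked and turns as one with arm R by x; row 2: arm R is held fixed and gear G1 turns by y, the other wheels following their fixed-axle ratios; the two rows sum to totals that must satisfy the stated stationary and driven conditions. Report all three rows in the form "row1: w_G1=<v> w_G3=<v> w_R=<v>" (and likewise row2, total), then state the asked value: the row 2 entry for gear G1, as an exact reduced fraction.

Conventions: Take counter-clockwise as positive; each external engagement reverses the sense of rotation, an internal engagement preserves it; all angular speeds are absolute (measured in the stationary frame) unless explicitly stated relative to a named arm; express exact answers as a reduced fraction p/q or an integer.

recognized (axles ride arm R): planetary set, 24/15/54 teeth
row 1: whole set turns with the arm by x
row 2 — arm fixed, fixed-axis ratios: sun y, ring −(24/54)·y, arm 0
boundary: total ω_sun = x + y = 0 and total ω_arm = x = 1  ⇒  y = -1, x = 1
row 2 ring = −(24/54)·(-1) = 4/9
totals (row 1 + row 2): sun 1 + (-1) = 0, ring 1 + 4/9 = 13/9, arm 1 + 0 = 1
asked cell (row2, sun) = -1

row1: w_G1=1 w_G3=1 w_R=1
row2: w_G1=-1 w_G3=4/9 w_R=0
total: w_G1=0 w_G3=13/9 w_R=1
asked value: -1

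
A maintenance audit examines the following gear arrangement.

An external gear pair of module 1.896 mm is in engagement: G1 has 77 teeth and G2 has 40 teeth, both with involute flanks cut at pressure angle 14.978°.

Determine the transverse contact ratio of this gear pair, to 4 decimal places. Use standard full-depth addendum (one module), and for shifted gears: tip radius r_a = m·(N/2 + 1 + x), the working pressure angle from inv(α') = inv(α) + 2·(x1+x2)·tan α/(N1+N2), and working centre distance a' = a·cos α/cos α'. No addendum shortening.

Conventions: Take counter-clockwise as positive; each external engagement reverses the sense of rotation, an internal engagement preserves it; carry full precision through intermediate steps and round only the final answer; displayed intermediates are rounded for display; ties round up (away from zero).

2.1135

recognized (one external pair, fixed centres): single-mesh tooth geometry, m = 1.896, N1 = 77, N2 = 40
base radii: r_b1 = 70.515971, r_b2 = 36.631673
tip radii: r_a1 = 74.892000, r_a2 = 39.816000
no profile shift: α' = α, a' = a
action lengths: √(r_a1²−r_b1²) = 25.225177, √(r_a2²−r_b2²) = 15.602384
base pitch p_b = π·m·cos α = 5.754090
CR = (25.225177 + 15.602384 − 110.916000·sin 14.97800°)/5.754090 = 2.113545
contact ratio ≈ 2.1135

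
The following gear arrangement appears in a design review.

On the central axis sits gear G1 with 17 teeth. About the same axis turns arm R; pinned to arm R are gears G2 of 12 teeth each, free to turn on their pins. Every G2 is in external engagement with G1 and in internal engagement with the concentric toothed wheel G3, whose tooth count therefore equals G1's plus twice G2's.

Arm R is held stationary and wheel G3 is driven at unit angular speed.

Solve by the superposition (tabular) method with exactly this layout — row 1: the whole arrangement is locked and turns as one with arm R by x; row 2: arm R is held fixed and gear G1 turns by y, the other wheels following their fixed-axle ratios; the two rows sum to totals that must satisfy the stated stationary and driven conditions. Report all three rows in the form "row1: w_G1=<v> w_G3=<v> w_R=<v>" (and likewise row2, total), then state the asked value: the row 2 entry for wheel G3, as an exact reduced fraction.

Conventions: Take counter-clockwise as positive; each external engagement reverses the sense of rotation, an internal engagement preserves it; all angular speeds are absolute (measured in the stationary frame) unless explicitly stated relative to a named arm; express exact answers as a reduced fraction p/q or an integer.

row1: w_G1=0 w_G3=0 w_R=0
row2: w_G1=-41/17 w_G3=1 w_R=0
total: w_G1=-41/17 w_G3=1 w_R=0
asked value: 1

recognized (axles ride arm R): planetary set, 17/12/41 teeth
row 1 (train locked, turned with arm): all members turn x
row 2: sun turns y, ring = −(17/41)·y, arm 0
boundary: total ω_arm = x = 0 and total ω_ring = x − (17/41)·y = 1  ⇒  y = -41/17, x = 0
row 2 ring = −(17/41)·(-41/17) = 1
totals (row 1 + row 2): sun 0 + (-41/17) = -41/17, ring 0 + 1 = 1, arm 0 + 0 = 0
asked cell (row2, ring) = 1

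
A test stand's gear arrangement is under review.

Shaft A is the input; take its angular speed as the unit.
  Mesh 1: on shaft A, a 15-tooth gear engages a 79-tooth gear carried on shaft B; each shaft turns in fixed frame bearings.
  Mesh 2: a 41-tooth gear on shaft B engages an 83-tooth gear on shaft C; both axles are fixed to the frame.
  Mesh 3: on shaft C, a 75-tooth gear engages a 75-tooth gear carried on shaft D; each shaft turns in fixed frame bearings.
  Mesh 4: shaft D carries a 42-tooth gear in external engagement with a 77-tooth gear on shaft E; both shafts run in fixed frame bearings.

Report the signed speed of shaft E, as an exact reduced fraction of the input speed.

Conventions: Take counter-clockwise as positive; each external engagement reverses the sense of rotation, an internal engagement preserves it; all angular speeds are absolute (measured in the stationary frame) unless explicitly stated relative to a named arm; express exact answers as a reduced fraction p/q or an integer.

3690/72127

4-mesh fixed-axis compound train (all bearings frame-fixed)
mesh 1 [15T→79T]: |ω|/ω_in = 1×15/79 = 15/79, sense flips to −
mesh 2 [41T→83T]: |ω|/ω_in = (15/79)×41/83 = 615/6557, sense flips to +
mesh 3 [75T→75T]: |ω|/ω_in = (615/6557)×75/75 = 615/6557, sense flips to −
mesh 4 [42T→77T]: |ω|/ω_in = (615/6557)×42/77 = 3690/72127, sense flips to +
signed output speed (× input speed) = 3690/72127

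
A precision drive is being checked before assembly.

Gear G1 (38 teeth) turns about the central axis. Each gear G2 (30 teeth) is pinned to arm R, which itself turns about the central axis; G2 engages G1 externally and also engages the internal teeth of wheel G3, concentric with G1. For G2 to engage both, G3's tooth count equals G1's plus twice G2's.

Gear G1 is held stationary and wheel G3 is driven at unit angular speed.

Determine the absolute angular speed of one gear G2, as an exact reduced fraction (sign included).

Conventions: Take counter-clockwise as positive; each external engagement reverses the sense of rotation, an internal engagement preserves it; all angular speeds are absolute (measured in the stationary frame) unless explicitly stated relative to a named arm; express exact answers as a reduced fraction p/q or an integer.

49/30

topology: planetary set — G1 38T / G2 30T / G3 98T, arm = carrier (Willis)
ring teeth: 38 + 2·30 = 98
38(ω_sun−ω_arm) = −98(ω_ring−ω_arm),  ω_sun = 0, ω_ring = 1
38(0−ω_arm) = −98(1−ω_arm)  ⇒  136·ω_arm = 98  ⇒  ω_arm = 49/68
sun–planet mesh: 38·(0−49/68) = −30·(ω_p−ω_arm)  ⇒  ω_p−ω_arm = 931/1020
ω_p = 49/68 + 931/1020 = 49/30
exact speed ratio = 49/30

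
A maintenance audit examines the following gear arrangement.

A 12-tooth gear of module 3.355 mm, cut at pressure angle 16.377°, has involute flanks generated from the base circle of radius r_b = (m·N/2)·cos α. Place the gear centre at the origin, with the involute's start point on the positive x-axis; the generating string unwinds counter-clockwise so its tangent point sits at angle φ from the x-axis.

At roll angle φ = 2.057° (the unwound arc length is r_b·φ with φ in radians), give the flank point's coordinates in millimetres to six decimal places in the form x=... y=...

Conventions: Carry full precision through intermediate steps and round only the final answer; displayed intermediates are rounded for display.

class = single-mesh tooth geometry [base-circle involute, m = 3.355, 12T]
pitch radius r_p = m·N/2 = 3.355·12/2 = 20.130000
base radius r_b = r_p·cos α = 20.130000·cos 16.377° = 19.313270
roll angle φ = 2.057° = 0.03590142 rad
x = r_b·(cos φ + φ·sin φ) = 19.325713
y = r_b·(sin φ − φ·cos φ) = 0.000298

x=19.325713 y=0.000298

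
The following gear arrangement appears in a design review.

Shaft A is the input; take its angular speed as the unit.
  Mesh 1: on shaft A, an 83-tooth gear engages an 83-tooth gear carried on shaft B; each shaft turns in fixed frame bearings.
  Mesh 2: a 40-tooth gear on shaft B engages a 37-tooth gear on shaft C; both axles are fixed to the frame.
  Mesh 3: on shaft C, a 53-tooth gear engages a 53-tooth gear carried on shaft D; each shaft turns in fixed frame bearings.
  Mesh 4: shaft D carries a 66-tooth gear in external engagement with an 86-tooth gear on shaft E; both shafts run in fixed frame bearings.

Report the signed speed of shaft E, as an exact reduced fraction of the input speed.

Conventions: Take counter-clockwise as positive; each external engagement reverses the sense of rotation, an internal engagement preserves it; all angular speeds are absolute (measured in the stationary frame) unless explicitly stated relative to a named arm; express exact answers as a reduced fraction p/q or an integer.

4-mesh fixed-axis compound train (all bearings frame-fixed)
mesh 1 [83T→83T]: |ω|/ω_in = 1×83/83 = 1, sense flips to −
mesh 2 [40T→37T]: |ω|/ω_in = 1×40/37 = 40/37, sense flips to +
mesh 3 [53T→53T]: |ω|/ω_in = (40/37)×53/53 = 40/37, sense flips to −
mesh 4 [66T→86T]: |ω|/ω_in = (40/37)×66/86 = 1320/1591, sense flips to +
signed output speed (× input speed) = 1320/1591

1320/1591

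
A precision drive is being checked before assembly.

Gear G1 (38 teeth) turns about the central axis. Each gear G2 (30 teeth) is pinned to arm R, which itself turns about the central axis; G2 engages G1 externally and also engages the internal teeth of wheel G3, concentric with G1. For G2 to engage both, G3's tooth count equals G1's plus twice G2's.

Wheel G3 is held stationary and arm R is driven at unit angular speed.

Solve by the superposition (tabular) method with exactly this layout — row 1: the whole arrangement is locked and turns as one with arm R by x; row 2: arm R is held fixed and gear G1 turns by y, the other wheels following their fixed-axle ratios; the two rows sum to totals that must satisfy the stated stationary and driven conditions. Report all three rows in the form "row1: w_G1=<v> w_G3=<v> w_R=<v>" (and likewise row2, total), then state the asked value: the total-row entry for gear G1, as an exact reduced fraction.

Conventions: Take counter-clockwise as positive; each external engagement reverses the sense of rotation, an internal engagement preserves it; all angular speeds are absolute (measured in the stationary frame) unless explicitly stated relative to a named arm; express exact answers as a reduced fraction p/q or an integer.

planetary set (38T centre, 30T on arm, 98T internal) — Willis relation
row 1 (train locked, turned with arm): all members turn x
row 2 — arm fixed, fixed-axis ratios: sun y, ring −(38/98)·y, arm 0
boundary: total ω_ring = x − (38/98)·y = 0 and total ω_arm = x = 1  ⇒  y = 49/19, x = 1
row 2 ring = −(38/98)·49/19 = -1
totals (row 1 + row 2): sun 1 + 49/19 = 68/19, ring 1 + (-1) = 0, arm 1 + 0 = 1
asked cell (total, sun) = 68/19

row1: w_G1=1 w_G3=1 w_R=1
row2: w_G1=49/19 w_G3=-1 w_R=0
total: w_G1=68/19 w_G3=0 w_R=1
asked value: 68/19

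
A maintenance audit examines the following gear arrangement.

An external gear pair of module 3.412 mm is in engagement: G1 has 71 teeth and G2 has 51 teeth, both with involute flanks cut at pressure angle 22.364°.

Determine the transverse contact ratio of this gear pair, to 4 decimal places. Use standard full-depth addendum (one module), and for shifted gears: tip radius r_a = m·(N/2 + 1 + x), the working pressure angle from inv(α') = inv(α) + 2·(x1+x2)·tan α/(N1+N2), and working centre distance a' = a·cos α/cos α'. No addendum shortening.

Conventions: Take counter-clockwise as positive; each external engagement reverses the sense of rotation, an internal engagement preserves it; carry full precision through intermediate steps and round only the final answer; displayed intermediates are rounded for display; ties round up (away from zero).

class = single-mesh tooth geometry [involute pair 71T × 51T, m = 3.412]
base radii: r_b1 = 112.015542, r_b2 = 80.461868
tip radii: r_a1 = 124.538000, r_a2 = 90.418000
no profile shift: α' = α, a' = a
action lengths: √(r_a1²−r_b1²) = 54.426388, √(r_a2²−r_b2²) = 41.246848
base pitch p_b = π·m·cos α = 9.912879
CR = (54.426388 + 41.246848 − 208.132000·sin 22.36400°)/9.912879 = 1.662607
contact ratio ≈ 1.6626

1.6626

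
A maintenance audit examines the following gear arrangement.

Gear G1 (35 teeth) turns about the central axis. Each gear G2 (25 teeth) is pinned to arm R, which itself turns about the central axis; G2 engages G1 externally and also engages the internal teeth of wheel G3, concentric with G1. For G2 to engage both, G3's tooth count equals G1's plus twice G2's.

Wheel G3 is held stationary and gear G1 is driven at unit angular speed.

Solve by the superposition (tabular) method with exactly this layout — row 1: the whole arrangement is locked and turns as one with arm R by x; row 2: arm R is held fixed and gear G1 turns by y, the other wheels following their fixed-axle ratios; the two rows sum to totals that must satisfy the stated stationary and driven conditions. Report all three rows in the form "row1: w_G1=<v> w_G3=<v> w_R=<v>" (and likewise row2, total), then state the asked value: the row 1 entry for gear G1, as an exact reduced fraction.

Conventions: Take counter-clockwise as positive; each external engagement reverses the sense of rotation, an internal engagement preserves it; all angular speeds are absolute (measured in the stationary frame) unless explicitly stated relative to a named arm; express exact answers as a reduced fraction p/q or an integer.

recognized (axles ride arm R): planetary set, 35/25/85 teeth
superposition row 1 [locked train]: every member turns x
superposition row 2 [arm held]: sun y, ring −(35/85)·y, arm 0
boundary: total ω_ring = x − (35/85)·y = 0 and total ω_sun = x + y = 1  ⇒  y = 17/24, x = 7/24
row 2 ring = −(35/85)·17/24 = -7/24
totals (row 1 + row 2): sun 7/24 + 17/24 = 1, ring 7/24 + (-7/24) = 0, arm 7/24 + 0 = 7/24
asked cell (row1, sun) = 7/24

row1: w_G1=7/24 w_G3=7/24 w_R=7/24
row2: w_G1=17/24 w_G3=-7/24 w_R=0
total: w_G1=1 w_G3=0 w_R=7/24
asked value: 7/24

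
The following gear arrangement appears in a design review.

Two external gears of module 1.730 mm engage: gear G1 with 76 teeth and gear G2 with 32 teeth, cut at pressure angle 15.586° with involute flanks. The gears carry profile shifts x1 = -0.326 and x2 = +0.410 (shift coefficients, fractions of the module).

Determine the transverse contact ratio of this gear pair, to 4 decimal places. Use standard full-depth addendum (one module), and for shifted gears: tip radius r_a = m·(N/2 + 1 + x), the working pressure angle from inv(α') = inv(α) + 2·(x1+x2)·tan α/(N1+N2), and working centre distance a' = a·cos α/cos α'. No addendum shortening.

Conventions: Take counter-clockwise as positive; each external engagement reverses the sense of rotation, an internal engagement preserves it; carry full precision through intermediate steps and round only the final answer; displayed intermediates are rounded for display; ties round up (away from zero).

1.9068

single-mesh involute tooth geometry (76T engaging 32T at module 1.730)
base radii: r_b1 = 63.322625, r_b2 = 26.662158
tip radii: r_a1 = 66.906020, r_a2 = 30.119300
inv(α') = inv(15.586°) + 2·(-0.326+0.410)·tan α/(76+32) = 0.00734853  ⇒  α' = 15.89886°
a' = a·cos α / cos α' = 93.4200·cos 15.586°/cos 15.89886° = 93.563907
action lengths: √(r_a1²−r_b1²) = 21.602330, √(r_a2²−r_b2²) = 14.010766
base pitch p_b = π·m·cos α = 5.235102
CR = (21.602330 + 14.010766 − 93.563907·sin 15.89886°)/5.235102 = 1.906780
contact ratio ≈ 1.9068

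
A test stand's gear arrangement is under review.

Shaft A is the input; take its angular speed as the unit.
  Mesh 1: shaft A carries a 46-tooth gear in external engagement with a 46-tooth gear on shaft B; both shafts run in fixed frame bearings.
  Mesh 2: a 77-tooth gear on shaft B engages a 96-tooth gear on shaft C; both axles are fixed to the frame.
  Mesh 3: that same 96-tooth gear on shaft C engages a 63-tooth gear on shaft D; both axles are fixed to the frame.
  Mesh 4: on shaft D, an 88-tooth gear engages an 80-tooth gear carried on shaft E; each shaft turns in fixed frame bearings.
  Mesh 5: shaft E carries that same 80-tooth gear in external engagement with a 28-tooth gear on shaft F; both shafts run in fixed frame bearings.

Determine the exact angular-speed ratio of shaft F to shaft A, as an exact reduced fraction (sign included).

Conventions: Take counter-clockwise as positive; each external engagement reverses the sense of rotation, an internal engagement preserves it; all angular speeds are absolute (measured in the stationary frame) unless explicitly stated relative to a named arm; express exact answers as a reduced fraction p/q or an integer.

-242/63

class = fixed-axis compound train [5 meshes; 5 ratios multiply, 5 sense flips]
mesh 1 [46T→46T]: running ratio 1, sense −
mesh 2 [77T→96T]: running ratio 77/96, sense +
mesh 3 [96T→63T]: running ratio 11/9, sense −
mesh 4 [88T→80T]: running ratio 121/90, sense +
mesh 5 [80T→28T]: running ratio 242/63, sense −
ω_out/ω_in = -242/63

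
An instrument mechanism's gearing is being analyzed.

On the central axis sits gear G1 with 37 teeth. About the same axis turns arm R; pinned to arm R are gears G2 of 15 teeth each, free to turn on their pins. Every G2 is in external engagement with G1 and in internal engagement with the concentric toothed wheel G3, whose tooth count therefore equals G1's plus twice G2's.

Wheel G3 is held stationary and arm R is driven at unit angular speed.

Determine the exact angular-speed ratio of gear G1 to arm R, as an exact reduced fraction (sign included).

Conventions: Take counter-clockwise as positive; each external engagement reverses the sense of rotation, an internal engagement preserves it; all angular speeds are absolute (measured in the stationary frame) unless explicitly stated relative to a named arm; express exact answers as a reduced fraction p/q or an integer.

104/37

recognized (axles ride arm R): planetary set, 37/15/67 teeth
ring teeth: 37 + 2·15 = 67
37(ω_sun−ω_arm) = −67(ω_ring−ω_arm),  ω_ring = 0, ω_arm = 1
ω_sun = 1 − (67/37)(0−1) = 104/37
ω_out/ω_in = 104/37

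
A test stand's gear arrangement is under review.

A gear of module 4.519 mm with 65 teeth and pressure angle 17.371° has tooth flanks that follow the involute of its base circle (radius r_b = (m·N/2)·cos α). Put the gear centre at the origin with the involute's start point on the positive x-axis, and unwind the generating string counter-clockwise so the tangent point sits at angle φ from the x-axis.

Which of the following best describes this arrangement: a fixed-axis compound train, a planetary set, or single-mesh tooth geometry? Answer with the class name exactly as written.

single-mesh involute tooth geometry (65T wheel at module 4.519)
classification: single-mesh tooth geometry

single-mesh tooth geometry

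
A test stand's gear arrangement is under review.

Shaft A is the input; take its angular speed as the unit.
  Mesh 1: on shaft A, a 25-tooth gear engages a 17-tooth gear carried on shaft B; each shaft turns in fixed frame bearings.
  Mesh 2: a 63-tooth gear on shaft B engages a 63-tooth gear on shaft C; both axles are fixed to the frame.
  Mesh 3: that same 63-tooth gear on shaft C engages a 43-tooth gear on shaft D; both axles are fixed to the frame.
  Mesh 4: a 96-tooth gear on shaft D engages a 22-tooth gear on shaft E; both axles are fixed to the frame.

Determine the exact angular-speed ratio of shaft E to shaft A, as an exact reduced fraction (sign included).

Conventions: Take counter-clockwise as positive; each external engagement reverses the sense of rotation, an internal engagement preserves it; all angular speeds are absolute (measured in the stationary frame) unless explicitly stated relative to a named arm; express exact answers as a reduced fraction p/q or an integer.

class = fixed-axis compound train [4 meshes; 4 ratios multiply, 4 sense flips]
mesh 1 [25T→17T]: running ratio 25/17, sense −
mesh 2 [63T→63T]: running ratio 25/17, sense +
mesh 3 [63T→43T]: running ratio 1575/731, sense −
mesh 4 [96T→22T]: running ratio 75600/8041, sense +
ω_out/ω_in = 75600/8041

75600/8041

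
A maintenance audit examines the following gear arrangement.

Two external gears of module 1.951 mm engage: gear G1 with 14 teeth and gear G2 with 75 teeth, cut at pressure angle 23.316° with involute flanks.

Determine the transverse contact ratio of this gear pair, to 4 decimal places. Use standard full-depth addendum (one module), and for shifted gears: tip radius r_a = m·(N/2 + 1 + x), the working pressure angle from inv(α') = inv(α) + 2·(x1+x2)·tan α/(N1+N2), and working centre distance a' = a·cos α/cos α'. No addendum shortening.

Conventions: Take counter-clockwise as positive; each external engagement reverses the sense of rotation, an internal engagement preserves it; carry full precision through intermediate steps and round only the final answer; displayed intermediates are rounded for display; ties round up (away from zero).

1.5120

class = single-mesh tooth geometry [involute pair 14T × 75T, m = 1.951]
base radii: r_b1 = 12.541713, r_b2 = 67.187749
tip radii: r_a1 = 15.608000, r_a2 = 75.113500
no profile shift: α' = α, a' = a
action lengths: √(r_a1²−r_b1²) = 9.290592, √(r_a2²−r_b2²) = 33.583392
base pitch p_b = π·m·cos α = 5.628708
CR = (9.290592 + 33.583392 − 86.819500·sin 23.31600°)/5.628708 = 1.512009
contact ratio ≈ 1.5120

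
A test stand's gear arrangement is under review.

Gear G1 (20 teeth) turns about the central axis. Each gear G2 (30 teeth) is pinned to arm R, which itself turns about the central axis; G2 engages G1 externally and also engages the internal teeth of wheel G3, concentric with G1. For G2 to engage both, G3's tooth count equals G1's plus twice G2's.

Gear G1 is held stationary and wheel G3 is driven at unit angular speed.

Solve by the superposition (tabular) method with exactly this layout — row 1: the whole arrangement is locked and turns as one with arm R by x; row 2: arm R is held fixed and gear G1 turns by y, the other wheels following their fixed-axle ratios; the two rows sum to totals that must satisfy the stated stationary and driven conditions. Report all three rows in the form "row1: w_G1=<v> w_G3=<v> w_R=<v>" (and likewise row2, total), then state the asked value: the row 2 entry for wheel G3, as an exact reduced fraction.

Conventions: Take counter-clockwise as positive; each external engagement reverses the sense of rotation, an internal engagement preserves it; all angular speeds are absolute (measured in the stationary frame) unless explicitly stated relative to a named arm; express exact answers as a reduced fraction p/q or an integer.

class = planetary set [G3 = 20+2·30 = 80; Willis about the carrier]
superposition row 1 [locked train]: every member turns x
row 2 — arm fixed, fixed-axis ratios: sun y, ring −(20/80)·y, arm 0
boundary: total ω_sun = x + y = 0 and total ω_ring = x − (20/80)·y = 1  ⇒  y = -4/5, x = 4/5
row 2 ring = −(20/80)·(-4/5) = 1/5
totals (row 1 + row 2): sun 4/5 + (-4/5) = 0, ring 4/5 + 1/5 = 1, arm 4/5 + 0 = 4/5
asked cell (row2, ring) = 1/5

row1: w_G1=4/5 w_G3=4/5 w_R=4/5
row2: w_G1=-4/5 w_G3=1/5 w_R=0
total: w_G1=0 w_G3=1 w_R=4/5
asked value: 1/5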